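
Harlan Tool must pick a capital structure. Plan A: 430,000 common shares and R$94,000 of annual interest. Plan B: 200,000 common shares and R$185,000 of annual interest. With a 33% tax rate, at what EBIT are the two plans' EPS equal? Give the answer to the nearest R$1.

R$264,130

At indifference, (EBIT − 94,000)(1 − t)/430,000 = (EBIT − 185,000)(1 − t)/200,000.
Cancelling (1 − t) and cross-multiplying: 200,000·(EBIT − 94,000) = 430,000·(EBIT − 185,000).
EBIT × (430,000 − 200,000) = 185,000 × 430,000 − 94,000 × 200,000 = 60,750,000,000, so EBIT = 60,750,000,000 ÷ 230,000 = 264,130.43.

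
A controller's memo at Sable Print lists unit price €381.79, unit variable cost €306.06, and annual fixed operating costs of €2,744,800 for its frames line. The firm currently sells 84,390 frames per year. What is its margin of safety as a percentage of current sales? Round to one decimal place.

Unit CM = price − variable cost = €381.79 − €306.06 = €75.73. Break-even units = €2,744,800 ÷ €75.73 = 36,244.55; break-even revenue = 36,244.55 × €381.79 = €13,837,807.90.
Actual sales revenue = 84,390 × €381.79 = €32,219,258.10.
Margin of safety = (€32,219,258.10 − €13,837,807.90) ÷ €32,219,258.10 = 57.1%.

57.1%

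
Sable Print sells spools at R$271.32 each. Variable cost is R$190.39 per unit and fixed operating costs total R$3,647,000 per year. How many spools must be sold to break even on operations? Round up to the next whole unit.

Each unit contributes R$271.32 − R$190.39 = R$80.93.
Units to break even: R$3,647,000 ÷ R$80.93 = 45,063.64, rounded up to 45,064.

45,064 spools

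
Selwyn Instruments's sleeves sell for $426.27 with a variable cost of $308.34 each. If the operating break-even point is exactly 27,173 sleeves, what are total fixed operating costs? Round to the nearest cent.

Contribution margin per unit = $426.27 − $308.34 = $117.93.
Since BE = FC / CM, FC = 27,173 × $117.93 = $3,204,511.89.

$3,204,511.89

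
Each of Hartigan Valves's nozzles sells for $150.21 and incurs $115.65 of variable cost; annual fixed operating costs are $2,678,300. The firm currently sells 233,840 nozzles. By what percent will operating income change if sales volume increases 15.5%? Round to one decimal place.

+23.2%

Contribution at this volume is 233,840 × $34.56 = $8,081,510.40.
Subtracting fixed costs: EBIT = $8,081,510.40 − $2,678,300 = $5,403,210.40.
So DOL = total CM / EBIT = $8,081,510.40 / $5,403,210.40 = 1.4957.
Operating income changes by 1.4957 × +15.5% = +23.2%.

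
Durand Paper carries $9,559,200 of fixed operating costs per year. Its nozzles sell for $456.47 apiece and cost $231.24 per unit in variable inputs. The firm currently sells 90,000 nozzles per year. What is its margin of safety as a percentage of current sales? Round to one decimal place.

52.8%

Each unit contributes $456.47 − $231.24 = $225.23. Break-even units = $9,559,200 ÷ $225.23 = 42,441.95; break-even revenue = 42,441.95 × $456.47 = $19,373,476.11.
Actual sales revenue = 90,000 × $456.47 = $41,082,300.00.
Margin of safety = ($41,082,300.00 − $19,373,476.11) ÷ $41,082,300.00 = 52.8%.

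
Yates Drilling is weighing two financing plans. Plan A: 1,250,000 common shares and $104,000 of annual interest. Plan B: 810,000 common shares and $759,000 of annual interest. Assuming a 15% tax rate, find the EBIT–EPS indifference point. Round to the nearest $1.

$1,964,795

At indifference, (EBIT − 104,000)(1 − t)/1,250,000 = (EBIT − 759,000)(1 − t)/810,000.
Cancelling (1 − t) and cross-multiplying: 810,000·(EBIT − 104,000) = 1,250,000·(EBIT − 759,000).
Solving, EBIT = (759,000·1,250,000 − 104,000·810,000) / (1,250,000 − 810,000) = 864,510,000,000 / 440,000 = 1,964,795.45.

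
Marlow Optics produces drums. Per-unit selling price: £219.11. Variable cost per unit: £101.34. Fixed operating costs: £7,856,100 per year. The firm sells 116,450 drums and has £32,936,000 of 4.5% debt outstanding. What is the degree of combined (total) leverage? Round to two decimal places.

At 116,450 units, contribution = 116,450 × £117.77 = £13,714,316.50.
Subtracting fixed costs: EBIT = £13,714,316.50 − £7,856,100 = £5,858,216.50. Interest = £1,482,120.00.
DOL = £13,714,316.50 ÷ £5,858,216.50 = 2.3410; DFL = £5,858,216.50 ÷ £4,376,096.50 = 1.3387.
Combined leverage = 2.3410 × 1.3387 = 3.1339.

3.13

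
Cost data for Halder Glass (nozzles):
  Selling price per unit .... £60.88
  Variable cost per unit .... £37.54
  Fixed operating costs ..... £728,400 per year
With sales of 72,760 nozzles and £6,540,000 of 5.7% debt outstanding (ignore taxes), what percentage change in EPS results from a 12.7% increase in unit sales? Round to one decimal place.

Total contribution margin = 72,760 × £23.34 = £1,698,218.40.
Operating income = contribution − fixed costs = £1,698,218.40 − £728,400 = £969,818.40.
Interest = £372,780.00, so EBIT − I = £597,038.40.
DCL = total CM / (EBIT − I) = £1,698,218.40 / £597,038.40 = 2.8444.
EPS therefore changes by 2.8444 × (+12.7%) = +36.1%.

+36.1%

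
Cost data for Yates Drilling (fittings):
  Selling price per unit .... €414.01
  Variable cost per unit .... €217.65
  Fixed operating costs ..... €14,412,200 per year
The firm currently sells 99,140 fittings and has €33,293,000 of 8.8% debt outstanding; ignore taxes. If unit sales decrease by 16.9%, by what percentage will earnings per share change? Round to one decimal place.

Contribution at this volume is 99,140 × €196.36 = €19,467,130.40.
EBIT = €19,467,130.40 − €14,412,200 = €5,054,930.40.
Interest = €2,929,784.00, so EBIT − I = €2,125,146.40.
DCL = total CM / (EBIT − I) = €19,467,130.40 / €2,125,146.40 = 9.1604.
%ΔEPS = DCL × %ΔSales = 9.1604 × -16.9% = -154.8%.

-154.8%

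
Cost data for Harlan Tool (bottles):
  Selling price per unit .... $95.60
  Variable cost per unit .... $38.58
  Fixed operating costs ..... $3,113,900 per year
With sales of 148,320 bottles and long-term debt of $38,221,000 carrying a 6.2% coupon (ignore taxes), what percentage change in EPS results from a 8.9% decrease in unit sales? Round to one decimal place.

-25.3%

At 148,320 units, contribution = 148,320 × $57.02 = $8,457,206.40.
Subtracting fixed costs: EBIT = $8,457,206.40 − $3,113,900 = $5,343,306.40.
After interest of $2,369,702.00, pre-tax earnings = $2,973,604.40.
DCL = total CM / (EBIT − I) = $8,457,206.40 / $2,973,604.40 = 2.8441.
EPS therefore changes by 2.8441 × (-8.9%) = -25.3%.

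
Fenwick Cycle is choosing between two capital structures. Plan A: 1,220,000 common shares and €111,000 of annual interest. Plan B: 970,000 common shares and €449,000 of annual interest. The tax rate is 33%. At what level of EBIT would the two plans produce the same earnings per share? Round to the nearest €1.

Set EPS_A = EPS_B: (EBIT − €111,000)(1 − 0.33) ÷ 1,220,000 = (EBIT − €449,000)(1 − 0.33) ÷ 970,000.
Cancelling (1 − t) and cross-multiplying: 970,000·(EBIT − 111,000) = 1,220,000·(EBIT − 449,000).
Solving, EBIT = (449,000·1,220,000 − 111,000·970,000) / (1,220,000 − 970,000) = 440,110,000,000 / 250,000 = 1,760,440.00.

€1,760,440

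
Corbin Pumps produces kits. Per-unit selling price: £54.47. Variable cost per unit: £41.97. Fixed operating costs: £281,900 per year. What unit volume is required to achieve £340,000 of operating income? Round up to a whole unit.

Unit CM = price − variable cost = £54.47 − £41.97 = £12.50.
Need Q such that Q × £12.50 − £281,900 = £340,000, i.e. Q = £621,900 / £12.50 = 49,752.00 → 49,752.

49,752 kits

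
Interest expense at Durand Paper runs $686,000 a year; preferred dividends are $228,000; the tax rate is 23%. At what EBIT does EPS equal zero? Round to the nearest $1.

$982,104

Grossing the preferred dividend up to pre-tax terms: $228,000 / (1 − 0.23) = $296,103.90.
EPS = 0 when EBIT covers interest plus the pre-tax preferred burden: $686,000 + $296,103.90 = $982,103.90.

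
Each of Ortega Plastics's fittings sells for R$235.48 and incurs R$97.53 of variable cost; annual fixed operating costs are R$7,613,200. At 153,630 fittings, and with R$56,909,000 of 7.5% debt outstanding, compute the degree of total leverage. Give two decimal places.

2.28

Contribution at this volume is 153,630 × R$137.95 = R$21,193,258.50.
EBIT = R$21,193,258.50 − R$7,613,200 = R$13,580,058.50. Interest = R$4,268,175.00, so EBIT − I = R$9,311,883.50.
Degree of total leverage = total CM / (EBIT − interest) = R$21,193,258.50 / R$9,311,883.50 = 2.2759.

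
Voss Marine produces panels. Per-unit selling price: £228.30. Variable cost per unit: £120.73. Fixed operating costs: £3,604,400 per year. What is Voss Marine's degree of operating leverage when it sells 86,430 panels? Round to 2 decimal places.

1.63

Contribution at this volume is 86,430 × £107.57 = £9,297,275.10.
Subtracting fixed costs: EBIT = £9,297,275.10 − £3,604,400 = £5,692,875.10.
Degree of operating leverage = £9,297,275.10 / £5,692,875.10 = 1.6331.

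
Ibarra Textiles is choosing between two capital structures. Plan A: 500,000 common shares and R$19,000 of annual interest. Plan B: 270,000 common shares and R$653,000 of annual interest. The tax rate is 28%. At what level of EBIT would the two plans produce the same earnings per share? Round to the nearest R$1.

R$1,397,261

At indifference, (EBIT − 19,000)(1 − t)/500,000 = (EBIT − 653,000)(1 − t)/270,000.
Cancelling (1 − t) and cross-multiplying: 270,000·(EBIT − 19,000) = 500,000·(EBIT − 653,000).
Solving, EBIT = (653,000·500,000 − 19,000·270,000) / (500,000 − 270,000) = 321,370,000,000 / 230,000 = 1,397,260.87.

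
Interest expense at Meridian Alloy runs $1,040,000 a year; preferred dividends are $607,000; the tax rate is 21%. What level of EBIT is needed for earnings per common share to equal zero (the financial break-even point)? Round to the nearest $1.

Preferred dividends are paid after tax, so their pre-tax equivalent is $607,000 ÷ (1 − 0.21) = $768,354.43.
Financial break-even EBIT = interest + D_p ÷ (1 − t) = $1,040,000 + $768,354.43 = $1,808,354.43.

$1,808,354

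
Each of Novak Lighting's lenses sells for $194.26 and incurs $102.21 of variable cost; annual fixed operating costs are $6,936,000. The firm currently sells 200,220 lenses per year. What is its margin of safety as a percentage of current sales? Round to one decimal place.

62.4%

Unit CM = price − variable cost = $194.26 − $102.21 = $92.05. Break-even units = $6,936,000 ÷ $92.05 = 75,350.35; break-even revenue = 75,350.35 × $194.26 = $14,637,559.59.
Actual sales revenue = 200,220 × $194.26 = $38,894,737.20.
Margin of safety = ($38,894,737.20 − $14,637,559.59) ÷ $38,894,737.20 = 62.4%.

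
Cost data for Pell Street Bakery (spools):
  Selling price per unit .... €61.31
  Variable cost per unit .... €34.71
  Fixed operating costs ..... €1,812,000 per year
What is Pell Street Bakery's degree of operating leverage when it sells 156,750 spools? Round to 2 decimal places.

Total contribution margin = 156,750 × €26.60 = €4,169,550.00.
Subtracting fixed costs: EBIT = €4,169,550.00 − €1,812,000 = €2,357,550.00.
Degree of operating leverage = €4,169,550.00 / €2,357,550.00 = 1.7686.

1.77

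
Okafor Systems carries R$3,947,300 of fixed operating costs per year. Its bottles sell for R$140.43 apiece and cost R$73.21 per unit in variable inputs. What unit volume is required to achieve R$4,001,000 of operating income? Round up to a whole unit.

118,244 bottles

Each unit contributes R$140.43 − R$73.21 = R$67.22.
Required volume = (fixed costs + target profit) ÷ CM = (R$3,947,300 + R$4,001,000) ÷ R$67.22 = 118,243.08, so 118,244 bottles.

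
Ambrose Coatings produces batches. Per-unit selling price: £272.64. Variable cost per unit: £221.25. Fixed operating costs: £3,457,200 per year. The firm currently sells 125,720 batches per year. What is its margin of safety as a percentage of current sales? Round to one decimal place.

46.5%

Unit CM = price − variable cost = £272.64 − £221.25 = £51.39. Break-even units = £3,457,200 ÷ £51.39 = 67,273.79; break-even revenue = 67,273.79 × £272.64 = £18,341,525.74.
Current sales = 125,720 × £272.64 = £34,276,300.80.
Margin of safety = (£34,276,300.80 − £18,341,525.74) ÷ £34,276,300.80 = 46.5%.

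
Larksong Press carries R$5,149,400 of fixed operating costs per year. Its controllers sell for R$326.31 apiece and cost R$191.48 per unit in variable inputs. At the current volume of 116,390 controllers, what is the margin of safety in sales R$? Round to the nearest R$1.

Contribution margin per unit = R$326.31 − R$191.48 = R$134.83. Break-even units = R$5,149,400 ÷ R$134.83 = 38,191.80; break-even revenue = 38,191.80 × R$326.31 = R$12,462,365.30.
Actual sales revenue = 116,390 × R$326.31 = R$37,979,220.90.
Margin of safety = R$37,979,220.90 − R$12,462,365.30 = R$25,516,856.

R$25,516,856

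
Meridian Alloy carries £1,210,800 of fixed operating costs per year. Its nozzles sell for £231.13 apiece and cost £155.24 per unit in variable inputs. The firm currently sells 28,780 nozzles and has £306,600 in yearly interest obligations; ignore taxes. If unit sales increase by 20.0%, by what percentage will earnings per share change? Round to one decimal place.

+65.5%

Contribution at this volume is 28,780 × £75.89 = £2,184,114.20.
EBIT = £2,184,114.20 − £1,210,800 = £973,314.20.
After interest of £306,600.00, pre-tax earnings = £666,714.20.
Degree of combined leverage = contribution ÷ (EBIT − I) = £2,184,114.20 ÷ £666,714.20 = 3.2759.
EPS therefore changes by 3.2759 × (+20.0%) = +65.5%.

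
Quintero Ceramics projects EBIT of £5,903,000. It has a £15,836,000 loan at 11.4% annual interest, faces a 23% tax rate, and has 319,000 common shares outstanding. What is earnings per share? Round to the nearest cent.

£9.89

Pre-tax income = £5,903,000 − £1,805,304.00 = £4,097,696.00.
After tax at 23%: net income = £4,097,696.00 × 0.77 = £3,155,225.92.
EPS = £3,155,225.92 ÷ 319,000 = £9.89.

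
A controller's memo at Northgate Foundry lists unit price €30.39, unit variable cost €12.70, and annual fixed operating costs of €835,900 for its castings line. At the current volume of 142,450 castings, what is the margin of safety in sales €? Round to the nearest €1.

Unit CM = price − variable cost = €30.39 − €12.70 = €17.69. Break-even units = €835,900 ÷ €17.69 = 47,252.69; break-even revenue = 47,252.69 × €30.39 = €1,436,009.10.
Current sales = 142,450 × €30.39 = €4,329,055.50.
Margin of safety = €4,329,055.50 − €1,436,009.10 = €2,893,046.

€2,893,046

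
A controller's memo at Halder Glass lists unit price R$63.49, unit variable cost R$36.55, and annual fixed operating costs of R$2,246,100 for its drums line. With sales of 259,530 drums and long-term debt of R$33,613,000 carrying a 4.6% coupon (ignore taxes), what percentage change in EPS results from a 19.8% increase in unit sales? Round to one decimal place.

+43.3%

Contribution at this volume is 259,530 × R$26.94 = R$6,991,738.20.
EBIT = R$6,991,738.20 − R$2,246,100 = R$4,745,638.20.
After interest of R$1,546,198.00, pre-tax earnings = R$3,199,440.20.
Degree of combined leverage = contribution ÷ (EBIT − I) = R$6,991,738.20 ÷ R$3,199,440.20 = 2.1853.
%ΔEPS = DCL × %ΔSales = 2.1853 × +19.8% = +43.3%.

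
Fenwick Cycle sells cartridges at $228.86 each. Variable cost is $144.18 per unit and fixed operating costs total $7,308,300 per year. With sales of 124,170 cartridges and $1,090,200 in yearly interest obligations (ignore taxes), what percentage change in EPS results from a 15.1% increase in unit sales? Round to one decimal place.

+75.0%

Total contribution margin = 124,170 × $84.68 = $10,514,715.60.
EBIT = $10,514,715.60 − $7,308,300 = $3,206,415.60.
Interest = $1,090,200.00, so EBIT − I = $2,116,215.60.
Degree of combined leverage = contribution ÷ (EBIT − I) = $10,514,715.60 ÷ $2,116,215.60 = 4.9686.
%ΔEPS = DCL × %ΔSales = 4.9686 × +15.1% = +75.0%.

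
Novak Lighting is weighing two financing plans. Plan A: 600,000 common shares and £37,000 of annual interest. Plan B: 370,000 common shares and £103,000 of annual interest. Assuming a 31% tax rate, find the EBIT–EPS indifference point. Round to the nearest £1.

Set EPS_A = EPS_B: (EBIT − £37,000)(1 − 0.31) ÷ 600,000 = (EBIT − £103,000)(1 − 0.31) ÷ 370,000.
The (1 − t) factor cancels: (EBIT − 37,000) × 370,000 = (EBIT − 103,000) × 600,000.
EBIT × (600,000 − 370,000) = 103,000 × 600,000 − 37,000 × 370,000 = 48,110,000,000, so EBIT = 48,110,000,000 ÷ 230,000 = 209,173.91.

£209,174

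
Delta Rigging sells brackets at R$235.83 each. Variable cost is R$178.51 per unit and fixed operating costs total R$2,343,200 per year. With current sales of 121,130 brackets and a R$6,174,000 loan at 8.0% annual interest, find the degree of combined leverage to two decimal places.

1.69

At 121,130 units, contribution = 121,130 × R$57.32 = R$6,943,171.60.
EBIT = R$6,943,171.60 − R$2,343,200 = R$4,599,971.60. Interest = R$493,920.00, so EBIT − I = R$4,106,051.60.
DCL = contribution ÷ (EBIT − I) = R$6,943,171.60 ÷ R$4,106,051.60 = 1.6910.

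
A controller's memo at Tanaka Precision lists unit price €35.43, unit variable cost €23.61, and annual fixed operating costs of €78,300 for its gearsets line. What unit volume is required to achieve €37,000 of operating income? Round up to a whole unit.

Contribution margin per unit = €35.43 − €23.61 = €11.82.
Required volume = (fixed costs + target profit) ÷ CM = (€78,300 + €37,000) ÷ €11.82 = 9,754.65, so 9,755 gearsets.

9,755 gearsets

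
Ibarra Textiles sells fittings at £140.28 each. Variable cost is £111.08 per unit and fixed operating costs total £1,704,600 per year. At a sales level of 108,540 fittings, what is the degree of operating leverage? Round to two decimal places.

2.16

Total contribution margin = 108,540 × £29.20 = £3,169,368.00.
Operating income = contribution − fixed costs = £3,169,368.00 − £1,704,600 = £1,464,768.00.
So DOL = total CM / EBIT = £3,169,368.00 / £1,464,768.00 = 2.1637.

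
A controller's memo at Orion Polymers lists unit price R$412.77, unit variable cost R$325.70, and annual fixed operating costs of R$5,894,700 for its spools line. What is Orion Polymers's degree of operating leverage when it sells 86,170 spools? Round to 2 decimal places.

4.67

Total contribution margin = 86,170 × R$87.07 = R$7,502,821.90.
EBIT = R$7,502,821.90 − R$5,894,700 = R$1,608,121.90.
Degree of operating leverage = R$7,502,821.90 / R$1,608,121.90 = 4.6656.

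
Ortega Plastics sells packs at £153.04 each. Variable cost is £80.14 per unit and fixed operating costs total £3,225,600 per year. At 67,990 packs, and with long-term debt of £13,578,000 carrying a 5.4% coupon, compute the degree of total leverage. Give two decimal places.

4.97

At 67,990 units, contribution = 67,990 × £72.90 = £4,956,471.00.
EBIT = £4,956,471.00 − £3,225,600 = £1,730,871.00. Interest = £733,212.00, so EBIT − I = £997,659.00.
Degree of total leverage = total CM / (EBIT − interest) = £4,956,471.00 / £997,659.00 = 4.9681.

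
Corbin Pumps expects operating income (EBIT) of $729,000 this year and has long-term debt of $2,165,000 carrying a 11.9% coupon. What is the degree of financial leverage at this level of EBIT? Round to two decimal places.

Annual interest charges come to $257,635.00.
Degree of financial leverage = EBIT / (EBIT − interest) = $729,000 / $471,365.00 = 1.5466.

1.55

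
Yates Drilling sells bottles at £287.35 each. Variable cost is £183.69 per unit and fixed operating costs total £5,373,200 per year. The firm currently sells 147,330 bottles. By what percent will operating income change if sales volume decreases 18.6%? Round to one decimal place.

-28.7%

At 147,330 units, contribution = 147,330 × £103.66 = £15,272,227.80.
EBIT = £15,272,227.80 − £5,373,200 = £9,899,027.80.
So DOL = total CM / EBIT = £15,272,227.80 / £9,899,027.80 = 1.5428.
%ΔEBIT = DOL × %ΔSales = 1.5428 × -18.6% = -28.7%.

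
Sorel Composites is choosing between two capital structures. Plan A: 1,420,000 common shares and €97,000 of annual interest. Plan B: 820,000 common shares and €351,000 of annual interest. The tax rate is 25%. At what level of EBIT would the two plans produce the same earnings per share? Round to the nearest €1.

€698,133

At indifference, (EBIT − 97,000)(1 − t)/1,420,000 = (EBIT − 351,000)(1 − t)/820,000.
Cancelling (1 − t) and cross-multiplying: 820,000·(EBIT − 97,000) = 1,420,000·(EBIT − 351,000).
EBIT × (1,420,000 − 820,000) = 351,000 × 1,420,000 − 97,000 × 820,000 = 418,880,000,000, so EBIT = 418,880,000,000 ÷ 600,000 = 698,133.33.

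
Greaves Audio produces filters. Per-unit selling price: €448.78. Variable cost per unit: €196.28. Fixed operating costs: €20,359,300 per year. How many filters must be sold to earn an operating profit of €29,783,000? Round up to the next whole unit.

Contribution margin per unit = €448.78 − €196.28 = €252.50.
Units = (FC + target) / CM = (€20,359,300 + €29,783,000) / €252.50 = 198,583.37, so 198,584 filters.

198,584 filters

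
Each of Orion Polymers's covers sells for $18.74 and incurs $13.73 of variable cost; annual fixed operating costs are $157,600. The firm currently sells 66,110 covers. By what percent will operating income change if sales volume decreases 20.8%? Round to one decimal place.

-39.7%

At 66,110 units, contribution = 66,110 × $5.01 = $331,211.10.
EBIT = $331,211.10 − $157,600 = $173,611.10.
DOL = contribution ÷ EBIT = $331,211.10 ÷ $173,611.10 = 1.9078.
Operating income changes by 1.9078 × -20.8% = -39.7%.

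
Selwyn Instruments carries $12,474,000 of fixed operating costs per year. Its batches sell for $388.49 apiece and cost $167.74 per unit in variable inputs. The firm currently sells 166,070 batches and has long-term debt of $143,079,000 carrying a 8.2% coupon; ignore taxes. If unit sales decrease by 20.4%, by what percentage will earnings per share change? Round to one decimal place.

Total contribution margin = 166,070 × $220.75 = $36,659,952.50.
Subtracting fixed costs: EBIT = $36,659,952.50 − $12,474,000 = $24,185,952.50.
Interest = $11,732,478.00, so EBIT − I = $12,453,474.50.
Degree of combined leverage = contribution ÷ (EBIT − I) = $36,659,952.50 ÷ $12,453,474.50 = 2.9438.
EPS therefore changes by 2.9438 × (-20.4%) = -60.1%.

-60.1%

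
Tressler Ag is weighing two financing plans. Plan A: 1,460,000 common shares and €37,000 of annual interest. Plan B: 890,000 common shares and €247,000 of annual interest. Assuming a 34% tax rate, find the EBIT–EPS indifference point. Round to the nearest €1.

At indifference, (EBIT − 37,000)(1 − t)/1,460,000 = (EBIT − 247,000)(1 − t)/890,000.
The (1 − t) factor cancels: (EBIT − 37,000) × 890,000 = (EBIT − 247,000) × 1,460,000.
EBIT × (1,460,000 − 890,000) = 247,000 × 1,460,000 − 37,000 × 890,000 = 327,690,000,000, so EBIT = 327,690,000,000 ÷ 570,000 = 574,894.74.

€574,895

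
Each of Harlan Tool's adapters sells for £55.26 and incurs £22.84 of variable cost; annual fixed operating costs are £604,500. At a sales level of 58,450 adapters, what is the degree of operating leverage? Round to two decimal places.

1.47

At 58,450 units, contribution = 58,450 × £32.42 = £1,894,949.00.
Subtracting fixed costs: EBIT = £1,894,949.00 − £604,500 = £1,290,449.00.
So DOL = total CM / EBIT = £1,894,949.00 / £1,290,449.00 = 1.4684.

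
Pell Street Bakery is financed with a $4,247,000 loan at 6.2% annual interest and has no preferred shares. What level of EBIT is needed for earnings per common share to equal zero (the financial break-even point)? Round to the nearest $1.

$263,314

Annual interest = 6.2% × $4,247,000 = $263,314.00.
Without preferred stock the financial break-even is simply EBIT = interest = $263,314.00.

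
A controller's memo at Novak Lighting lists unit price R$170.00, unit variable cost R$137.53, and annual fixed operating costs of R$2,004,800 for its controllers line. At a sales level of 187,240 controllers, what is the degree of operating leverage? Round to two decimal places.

1.49

At 187,240 units, contribution = 187,240 × R$32.47 = R$6,079,682.80.
Subtracting fixed costs: EBIT = R$6,079,682.80 − R$2,004,800 = R$4,074,882.80.
DOL = contribution ÷ EBIT = R$6,079,682.80 ÷ R$4,074,882.80 = 1.4920.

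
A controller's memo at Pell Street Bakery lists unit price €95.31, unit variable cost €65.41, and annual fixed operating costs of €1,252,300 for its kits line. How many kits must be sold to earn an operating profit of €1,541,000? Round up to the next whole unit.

93,422 kits

Each unit contributes €95.31 − €65.41 = €29.90.
Units = (FC + target) / CM = (€1,252,300 + €1,541,000) / €29.90 = 93,421.40, so 93,422 kits.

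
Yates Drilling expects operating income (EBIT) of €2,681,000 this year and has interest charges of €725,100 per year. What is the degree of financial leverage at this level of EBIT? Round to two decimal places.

1.37

Interest = €725,100.00.
DFL = EBIT ÷ (EBIT − I) = €2,681,000 ÷ (€2,681,000 − €725,100.00) = €2,681,000 ÷ €1,955,900.00 = 1.3707.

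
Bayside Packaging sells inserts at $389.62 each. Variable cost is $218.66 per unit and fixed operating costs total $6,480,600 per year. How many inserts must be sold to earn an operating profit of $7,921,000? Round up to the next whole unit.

84,240 inserts

Unit CM = price − variable cost = $389.62 − $218.66 = $170.96.
Units = (FC + target) / CM = ($6,480,600 + $7,921,000) / $170.96 = 84,239.59, so 84,240 inserts.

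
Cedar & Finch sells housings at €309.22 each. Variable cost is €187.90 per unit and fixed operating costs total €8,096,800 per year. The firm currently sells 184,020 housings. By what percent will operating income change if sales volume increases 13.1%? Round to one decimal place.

Contribution at this volume is 184,020 × €121.32 = €22,325,306.40.
Operating income = contribution − fixed costs = €22,325,306.40 − €8,096,800 = €14,228,506.40.
DOL = contribution ÷ EBIT = €22,325,306.40 ÷ €14,228,506.40 = 1.5691.
%ΔEBIT = DOL × %ΔSales = 1.5691 × +13.1% = +20.6%.

+20.6%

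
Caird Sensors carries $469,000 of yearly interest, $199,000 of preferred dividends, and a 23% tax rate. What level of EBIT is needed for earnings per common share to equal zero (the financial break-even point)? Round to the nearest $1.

Grossing the preferred dividend up to pre-tax terms: $199,000 / (1 − 0.23) = $258,441.56.
Financial break-even EBIT = interest + D_p ÷ (1 − t) = $469,000 + $258,441.56 = $727,441.56.

$727,442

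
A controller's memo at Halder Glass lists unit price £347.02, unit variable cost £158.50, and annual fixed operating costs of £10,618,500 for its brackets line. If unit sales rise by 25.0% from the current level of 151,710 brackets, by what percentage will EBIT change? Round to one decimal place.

At 151,710 units, contribution = 151,710 × £188.52 = £28,600,369.20.
EBIT = £28,600,369.20 − £10,618,500 = £17,981,869.20.
Degree of operating leverage = £28,600,369.20 / £17,981,869.20 = 1.5905.
Operating income changes by 1.5905 × +25.0% = +39.8%.

+39.8%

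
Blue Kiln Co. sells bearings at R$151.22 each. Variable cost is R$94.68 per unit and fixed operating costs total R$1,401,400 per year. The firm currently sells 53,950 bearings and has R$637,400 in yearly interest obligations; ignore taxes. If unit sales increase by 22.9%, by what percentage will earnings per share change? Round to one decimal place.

+69.1%

Contribution at this volume is 53,950 × R$56.54 = R$3,050,333.00.
Operating income = contribution − fixed costs = R$3,050,333.00 − R$1,401,400 = R$1,648,933.00.
After interest of R$637,400.00, pre-tax earnings = R$1,011,533.00.
DCL = total CM / (EBIT − I) = R$3,050,333.00 / R$1,011,533.00 = 3.0156.
%ΔEPS = DCL × %ΔSales = 3.0156 × +22.9% = +69.1%.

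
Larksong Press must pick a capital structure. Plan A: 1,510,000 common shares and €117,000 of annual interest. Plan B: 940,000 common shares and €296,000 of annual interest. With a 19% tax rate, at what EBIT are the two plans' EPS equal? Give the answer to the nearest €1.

€591,193

At indifference, (EBIT − 117,000)(1 − t)/1,510,000 = (EBIT − 296,000)(1 − t)/940,000.
The (1 − t) factor cancels: (EBIT − 117,000) × 940,000 = (EBIT − 296,000) × 1,510,000.
Solving, EBIT = (296,000·1,510,000 − 117,000·940,000) / (1,510,000 − 940,000) = 336,980,000,000 / 570,000 = 591,192.98.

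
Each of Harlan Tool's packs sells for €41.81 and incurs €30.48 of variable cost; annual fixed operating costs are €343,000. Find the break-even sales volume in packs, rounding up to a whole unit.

30,274 packs

Unit CM = price − variable cost = €41.81 − €30.48 = €11.33.
Break-even volume = fixed costs ÷ CM per unit = €343,000 ÷ €11.33 = 30,273.61, so 30,274 packs.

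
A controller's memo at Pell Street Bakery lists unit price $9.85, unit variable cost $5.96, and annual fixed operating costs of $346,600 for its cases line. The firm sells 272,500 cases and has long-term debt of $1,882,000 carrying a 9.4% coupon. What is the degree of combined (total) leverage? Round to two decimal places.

1.98

At 272,500 units, contribution = 272,500 × $3.89 = $1,060,025.00.
EBIT = $1,060,025.00 − $346,600 = $713,425.00. Interest = $176,908.00, so EBIT − I = $536,517.00.
DCL = contribution ÷ (EBIT − I) = $1,060,025.00 ÷ $536,517.00 = 1.9758.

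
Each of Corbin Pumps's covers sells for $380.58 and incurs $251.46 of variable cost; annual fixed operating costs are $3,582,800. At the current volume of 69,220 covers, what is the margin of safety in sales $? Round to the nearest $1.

Unit CM = price − variable cost = $380.58 − $251.46 = $129.12. Break-even units = $3,582,800 ÷ $129.12 = 27,747.83; break-even revenue = 27,747.83 × $380.58 = $10,560,269.70.
Current sales = 69,220 × $380.58 = $26,343,747.60.
Margin of safety = $26,343,747.60 − $10,560,269.70 = $15,783,478.

$15,783,478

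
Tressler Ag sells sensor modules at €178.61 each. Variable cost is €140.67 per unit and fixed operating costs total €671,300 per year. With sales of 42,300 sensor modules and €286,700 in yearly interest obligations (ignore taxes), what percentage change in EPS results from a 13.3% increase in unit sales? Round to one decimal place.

At 42,300 units, contribution = 42,300 × €37.94 = €1,604,862.00.
Operating income = contribution − fixed costs = €1,604,862.00 − €671,300 = €933,562.00.
Interest = €286,700.00, so EBIT − I = €646,862.00.
DCL = total CM / (EBIT − I) = €1,604,862.00 / €646,862.00 = 2.4810.
%ΔEPS = DCL × %ΔSales = 2.4810 × +13.3% = +33.0%.

+33.0%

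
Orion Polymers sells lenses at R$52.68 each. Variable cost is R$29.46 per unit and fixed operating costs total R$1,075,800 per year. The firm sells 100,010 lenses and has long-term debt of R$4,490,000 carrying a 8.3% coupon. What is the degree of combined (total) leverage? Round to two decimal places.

Total contribution margin = 100,010 × R$23.22 = R$2,322,232.20.
Subtracting fixed costs: EBIT = R$2,322,232.20 − R$1,075,800 = R$1,246,432.20. Interest = R$372,670.00.
DOL = R$2,322,232.20 ÷ R$1,246,432.20 = 1.8631; DFL = R$1,246,432.20 ÷ R$873,762.20 = 1.4265.
DCL = DOL × DFL = 1.8631 × 1.4265 = 2.6577.

2.66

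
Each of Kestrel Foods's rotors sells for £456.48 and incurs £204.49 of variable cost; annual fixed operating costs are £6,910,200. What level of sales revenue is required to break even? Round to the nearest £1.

£12,517,830

CM per unit = £456.48 − £204.49 = £251.99; CM ratio = £251.99 / £456.48 = 0.5520.
Break-even revenue = fixed costs × price ÷ CM = £6,910,200 × £456.48 ÷ £251.99 = £12,517,830.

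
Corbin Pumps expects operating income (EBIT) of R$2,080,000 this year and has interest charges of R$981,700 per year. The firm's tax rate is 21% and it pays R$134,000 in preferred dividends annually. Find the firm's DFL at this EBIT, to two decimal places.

2.24

Interest = R$981,700.00.
Pre-tax preferred-dividend burden = R$134,000 ÷ (1 − 0.21) = R$169,620.25.
DFL = EBIT ÷ [EBIT − I − D_p/(1−t)] = R$2,080,000 ÷ [R$2,080,000 − R$981,700.00 − R$169,620.25] = R$2,080,000 ÷ R$928,679.75 = 2.2397.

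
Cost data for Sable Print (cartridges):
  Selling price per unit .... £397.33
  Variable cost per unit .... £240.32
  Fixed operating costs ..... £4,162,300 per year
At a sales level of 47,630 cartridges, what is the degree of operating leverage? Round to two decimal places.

Contribution at this volume is 47,630 × £157.01 = £7,478,386.30.
EBIT = £7,478,386.30 − £4,162,300 = £3,316,086.30.
So DOL = total CM / EBIT = £7,478,386.30 / £3,316,086.30 = 2.2552.

2.26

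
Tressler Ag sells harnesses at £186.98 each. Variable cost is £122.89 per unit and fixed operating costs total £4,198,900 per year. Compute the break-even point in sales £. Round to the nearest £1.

£12,250,122

Contribution margin per unit = £186.98 − £122.89 = £64.09, a CM ratio of £64.09 ÷ £186.98 = 0.3428.
Break-even sales = FC ÷ CM ratio = £4,198,900 × £186.98 / £64.09 = £12,250,122.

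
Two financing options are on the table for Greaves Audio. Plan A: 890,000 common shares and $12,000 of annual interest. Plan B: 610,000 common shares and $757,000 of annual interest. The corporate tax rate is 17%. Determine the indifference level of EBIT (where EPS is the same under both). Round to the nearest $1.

$2,380,036

At indifference, (EBIT − 12,000)(1 − t)/890,000 = (EBIT − 757,000)(1 − t)/610,000.
The (1 − t) factor cancels: (EBIT − 12,000) × 610,000 = (EBIT − 757,000) × 890,000.
EBIT × (890,000 − 610,000) = 757,000 × 890,000 − 12,000 × 610,000 = 666,410,000,000, so EBIT = 666,410,000,000 ÷ 280,000 = 2,380,035.71.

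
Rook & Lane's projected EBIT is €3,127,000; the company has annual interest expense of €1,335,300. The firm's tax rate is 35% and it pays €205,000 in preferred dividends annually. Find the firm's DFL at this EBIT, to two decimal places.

Interest = €1,335,300.00.
Pre-tax preferred-dividend burden = €205,000 ÷ (1 − 0.35) = €315,384.62.
DFL = EBIT ÷ [EBIT − I − D_p/(1−t)] = €3,127,000 ÷ [€3,127,000 − €1,335,300.00 − €315,384.62] = €3,127,000 ÷ €1,476,315.38 = 2.1181.

2.12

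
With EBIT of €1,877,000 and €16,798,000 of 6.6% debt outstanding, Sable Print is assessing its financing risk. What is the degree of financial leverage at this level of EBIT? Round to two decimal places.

Annual interest charges come to €1,108,668.00.
Degree of financial leverage = EBIT / (EBIT − interest) = €1,877,000 / €768,332.00 = 2.4430.

2.44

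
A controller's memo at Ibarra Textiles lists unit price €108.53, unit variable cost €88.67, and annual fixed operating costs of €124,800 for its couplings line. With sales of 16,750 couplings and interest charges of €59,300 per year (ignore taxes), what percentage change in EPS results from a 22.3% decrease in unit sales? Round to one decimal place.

Total contribution margin = 16,750 × €19.86 = €332,655.00.
Operating income = contribution − fixed costs = €332,655.00 − €124,800 = €207,855.00.
After interest of €59,300.00, pre-tax earnings = €148,555.00.
DCL = total CM / (EBIT − I) = €332,655.00 / €148,555.00 = 2.2393.
EPS therefore changes by 2.2393 × (-22.3%) = -49.9%.

-49.9%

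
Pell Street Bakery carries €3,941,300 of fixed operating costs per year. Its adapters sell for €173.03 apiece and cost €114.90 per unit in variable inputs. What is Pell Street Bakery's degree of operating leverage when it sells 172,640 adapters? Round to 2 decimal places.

1.65

At 172,640 units, contribution = 172,640 × €58.13 = €10,035,563.20.
EBIT = €10,035,563.20 − €3,941,300 = €6,094,263.20.
DOL = contribution ÷ EBIT = €10,035,563.20 ÷ €6,094,263.20 = 1.6467.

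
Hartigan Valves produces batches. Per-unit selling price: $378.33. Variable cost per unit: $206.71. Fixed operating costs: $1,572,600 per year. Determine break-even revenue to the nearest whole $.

CM per unit = $378.33 − $206.71 = $171.62; CM ratio = $171.62 / $378.33 = 0.4536.
Break-even sales = FC ÷ CM ratio = $1,572,600 × $378.33 / $171.62 = $3,466,739.

$3,466,739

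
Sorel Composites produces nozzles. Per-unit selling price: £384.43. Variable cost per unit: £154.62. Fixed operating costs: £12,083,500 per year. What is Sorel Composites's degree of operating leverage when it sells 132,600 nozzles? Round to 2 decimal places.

1.66

Contribution at this volume is 132,600 × £229.81 = £30,472,806.00.
EBIT = £30,472,806.00 − £12,083,500 = £18,389,306.00.
DOL = contribution ÷ EBIT = £30,472,806.00 ÷ £18,389,306.00 = 1.6571.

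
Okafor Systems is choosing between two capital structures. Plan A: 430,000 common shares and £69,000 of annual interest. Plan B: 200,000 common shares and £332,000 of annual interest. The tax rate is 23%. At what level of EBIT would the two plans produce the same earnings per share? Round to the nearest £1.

£560,696

Set EPS_A = EPS_B: (EBIT − £69,000)(1 − 0.23) ÷ 430,000 = (EBIT − £332,000)(1 − 0.23) ÷ 200,000.
Cancelling (1 − t) and cross-multiplying: 200,000·(EBIT − 69,000) = 430,000·(EBIT − 332,000).
Solving, EBIT = (332,000·430,000 − 69,000·200,000) / (430,000 − 200,000) = 128,960,000,000 / 230,000 = 560,695.65.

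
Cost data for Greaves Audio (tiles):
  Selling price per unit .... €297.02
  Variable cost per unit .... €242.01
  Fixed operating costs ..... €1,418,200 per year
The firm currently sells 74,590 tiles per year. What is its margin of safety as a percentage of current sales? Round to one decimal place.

Unit CM = price − variable cost = €297.02 − €242.01 = €55.01. Break-even units = €1,418,200 ÷ €55.01 = 25,780.77; break-even revenue = 25,780.77 × €297.02 = €7,657,403.45.
Current sales = 74,590 × €297.02 = €22,154,721.80.
Margin of safety = (€22,154,721.80 − €7,657,403.45) ÷ €22,154,721.80 = 65.4%.

65.4%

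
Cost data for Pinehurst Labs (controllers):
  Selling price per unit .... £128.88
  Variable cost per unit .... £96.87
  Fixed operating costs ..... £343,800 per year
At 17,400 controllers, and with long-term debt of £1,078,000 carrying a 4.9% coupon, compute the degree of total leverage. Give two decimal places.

3.47

At 17,400 units, contribution = 17,400 × £32.01 = £556,974.00.
EBIT = £556,974.00 − £343,800 = £213,174.00. Interest = £52,822.00, so EBIT − I = £160,352.00.
Degree of total leverage = total CM / (EBIT − interest) = £556,974.00 / £160,352.00 = 3.4734.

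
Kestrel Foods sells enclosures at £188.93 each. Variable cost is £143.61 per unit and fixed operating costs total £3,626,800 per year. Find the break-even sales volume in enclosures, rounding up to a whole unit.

Each unit contributes £188.93 − £143.61 = £45.32.
Break-even volume = fixed costs ÷ CM per unit = £3,626,800 ÷ £45.32 = 80,026.48, so 80,027 enclosures.

80,027 enclosures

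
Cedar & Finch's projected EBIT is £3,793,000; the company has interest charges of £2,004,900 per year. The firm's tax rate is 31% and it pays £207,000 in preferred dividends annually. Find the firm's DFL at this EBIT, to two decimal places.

Annual interest charges come to £2,004,900.00.
Pre-tax preferred-dividend burden = £207,000 ÷ (1 − 0.31) = £300,000.00.
DFL = EBIT ÷ [EBIT − I − D_p/(1−t)] = £3,793,000 ÷ [£3,793,000 − £2,004,900.00 − £300,000.00] = £3,793,000 ÷ £1,488,100.00 = 2.5489.

2.55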